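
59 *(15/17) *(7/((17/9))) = 55755/289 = 192.92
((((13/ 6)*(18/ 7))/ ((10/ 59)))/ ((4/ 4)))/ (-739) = -2301/ 51730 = -0.04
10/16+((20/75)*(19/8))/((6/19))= 2.63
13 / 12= 1.08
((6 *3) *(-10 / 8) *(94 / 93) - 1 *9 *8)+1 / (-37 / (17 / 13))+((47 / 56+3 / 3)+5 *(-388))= -1697535751 / 835016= -2032.94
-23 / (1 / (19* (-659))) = 287983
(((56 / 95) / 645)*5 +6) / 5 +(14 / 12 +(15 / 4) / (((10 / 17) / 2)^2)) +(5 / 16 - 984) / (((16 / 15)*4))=-11597531351 / 62745600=-184.83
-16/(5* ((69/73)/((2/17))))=-2336/5865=-0.40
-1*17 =-17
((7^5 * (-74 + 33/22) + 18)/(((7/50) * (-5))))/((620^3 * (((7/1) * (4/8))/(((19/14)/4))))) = 0.00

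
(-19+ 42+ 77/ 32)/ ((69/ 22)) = 2981/ 368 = 8.10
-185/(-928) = 185/928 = 0.20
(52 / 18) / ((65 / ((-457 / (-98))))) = 457 / 2205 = 0.21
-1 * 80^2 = -6400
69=69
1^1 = 1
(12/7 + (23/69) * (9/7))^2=225/49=4.59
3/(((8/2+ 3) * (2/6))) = 9/7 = 1.29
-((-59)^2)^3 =-42180533641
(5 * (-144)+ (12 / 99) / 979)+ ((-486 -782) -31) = -65227829 / 32307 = -2019.00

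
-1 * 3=-3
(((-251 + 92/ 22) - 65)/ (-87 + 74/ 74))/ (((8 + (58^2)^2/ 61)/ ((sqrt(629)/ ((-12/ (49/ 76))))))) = -732305 * sqrt(629)/ 697410755712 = -0.00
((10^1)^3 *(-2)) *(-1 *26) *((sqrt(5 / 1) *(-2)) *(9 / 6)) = -156000 *sqrt(5) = -348826.60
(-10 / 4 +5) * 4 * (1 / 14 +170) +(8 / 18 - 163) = 96904 / 63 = 1538.16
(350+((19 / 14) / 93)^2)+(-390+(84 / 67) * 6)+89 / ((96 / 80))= 4735011493 / 113578668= 41.69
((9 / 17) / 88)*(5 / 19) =45 / 28424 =0.00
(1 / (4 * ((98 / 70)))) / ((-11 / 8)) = -10 / 77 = -0.13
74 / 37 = 2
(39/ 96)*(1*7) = 91/ 32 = 2.84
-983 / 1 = -983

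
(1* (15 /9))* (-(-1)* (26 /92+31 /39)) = 9665 /5382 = 1.80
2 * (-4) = -8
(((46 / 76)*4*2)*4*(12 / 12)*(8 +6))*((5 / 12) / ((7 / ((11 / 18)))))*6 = 10120 / 171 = 59.18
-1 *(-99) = 99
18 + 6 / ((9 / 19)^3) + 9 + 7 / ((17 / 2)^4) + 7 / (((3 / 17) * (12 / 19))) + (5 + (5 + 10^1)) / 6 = 12144312827 / 81182412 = 149.59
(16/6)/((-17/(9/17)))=-24/289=-0.08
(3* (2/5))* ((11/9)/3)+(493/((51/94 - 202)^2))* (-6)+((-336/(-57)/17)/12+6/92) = 4217625511741/8267938323210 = 0.51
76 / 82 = 38 / 41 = 0.93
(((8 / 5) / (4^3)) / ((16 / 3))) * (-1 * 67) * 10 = -201 / 64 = -3.14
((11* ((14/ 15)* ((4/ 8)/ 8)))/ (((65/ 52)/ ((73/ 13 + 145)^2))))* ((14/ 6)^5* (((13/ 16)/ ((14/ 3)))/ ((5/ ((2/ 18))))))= 177193696757/ 56862000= 3116.21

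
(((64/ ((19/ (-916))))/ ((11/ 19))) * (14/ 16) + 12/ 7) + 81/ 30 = -3587321/ 770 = -4658.86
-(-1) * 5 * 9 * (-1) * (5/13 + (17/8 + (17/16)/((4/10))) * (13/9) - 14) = 125595/416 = 301.91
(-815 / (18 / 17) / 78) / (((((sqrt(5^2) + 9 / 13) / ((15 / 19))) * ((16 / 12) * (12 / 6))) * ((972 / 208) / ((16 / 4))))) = -900575 / 2049948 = -0.44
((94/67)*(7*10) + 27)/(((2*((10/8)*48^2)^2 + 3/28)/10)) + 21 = 653534717941/31120589001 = 21.00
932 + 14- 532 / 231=31142 / 33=943.70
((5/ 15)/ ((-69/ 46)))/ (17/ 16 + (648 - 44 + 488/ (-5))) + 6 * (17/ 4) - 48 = -22.50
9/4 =2.25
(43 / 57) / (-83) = -0.01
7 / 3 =2.33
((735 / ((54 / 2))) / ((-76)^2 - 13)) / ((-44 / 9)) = -0.00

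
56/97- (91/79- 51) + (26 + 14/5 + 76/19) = 3188782/38315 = 83.23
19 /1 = 19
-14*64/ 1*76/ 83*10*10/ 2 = -3404800/ 83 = -41021.69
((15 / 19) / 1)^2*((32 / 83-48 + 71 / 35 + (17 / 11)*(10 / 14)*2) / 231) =-2970315 / 25378661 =-0.12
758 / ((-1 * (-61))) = 758 / 61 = 12.43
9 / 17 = 0.53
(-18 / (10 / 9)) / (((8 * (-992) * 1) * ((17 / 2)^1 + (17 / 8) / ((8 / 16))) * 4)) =27 / 674560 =0.00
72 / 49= 1.47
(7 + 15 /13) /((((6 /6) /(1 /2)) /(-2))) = -106 /13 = -8.15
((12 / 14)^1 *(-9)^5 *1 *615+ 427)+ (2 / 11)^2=-26364426313 / 847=-31126831.54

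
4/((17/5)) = 1.18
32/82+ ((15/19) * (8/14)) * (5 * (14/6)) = 4404/779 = 5.65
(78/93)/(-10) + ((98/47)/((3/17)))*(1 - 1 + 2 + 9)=2838697/21855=129.89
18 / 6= 3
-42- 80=-122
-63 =-63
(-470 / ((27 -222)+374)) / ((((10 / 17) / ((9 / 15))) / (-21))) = 50337 / 895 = 56.24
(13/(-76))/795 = -13/60420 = -0.00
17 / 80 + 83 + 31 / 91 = 608267 / 7280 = 83.55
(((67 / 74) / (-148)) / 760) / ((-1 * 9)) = 67 / 74911680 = 0.00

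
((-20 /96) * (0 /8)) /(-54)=0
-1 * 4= -4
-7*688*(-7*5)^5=252945350000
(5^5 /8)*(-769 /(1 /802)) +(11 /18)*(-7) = -240913285.53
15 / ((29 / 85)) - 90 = -1335 / 29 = -46.03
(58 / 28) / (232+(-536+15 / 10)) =-29 / 4235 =-0.01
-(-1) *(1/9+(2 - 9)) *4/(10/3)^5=-837/12500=-0.07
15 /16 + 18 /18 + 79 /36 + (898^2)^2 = 93641387215699 /144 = 650287411220.13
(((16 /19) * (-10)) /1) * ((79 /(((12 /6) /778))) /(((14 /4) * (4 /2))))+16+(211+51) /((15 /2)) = -73652788 /1995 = -36918.69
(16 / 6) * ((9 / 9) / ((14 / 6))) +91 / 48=3.04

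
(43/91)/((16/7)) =43/208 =0.21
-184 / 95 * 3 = -552 / 95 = -5.81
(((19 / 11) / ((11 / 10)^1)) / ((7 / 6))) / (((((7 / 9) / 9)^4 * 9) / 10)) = 54525846600 / 2033647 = 26811.85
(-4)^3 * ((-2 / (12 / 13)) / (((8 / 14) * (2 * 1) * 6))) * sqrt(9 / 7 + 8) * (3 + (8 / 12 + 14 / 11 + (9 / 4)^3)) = 448357 * sqrt(455) / 9504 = 1006.29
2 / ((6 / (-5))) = -5 / 3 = -1.67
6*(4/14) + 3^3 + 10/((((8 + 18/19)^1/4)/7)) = 7141/119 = 60.01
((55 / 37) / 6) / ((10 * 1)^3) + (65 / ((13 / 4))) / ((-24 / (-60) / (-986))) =-2188919989 / 44400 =-49300.00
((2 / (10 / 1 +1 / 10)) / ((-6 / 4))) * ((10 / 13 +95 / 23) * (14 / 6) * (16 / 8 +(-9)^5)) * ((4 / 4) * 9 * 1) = 24221079400 / 30199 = 802049.05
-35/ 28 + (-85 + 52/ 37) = -12557/ 148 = -84.84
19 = 19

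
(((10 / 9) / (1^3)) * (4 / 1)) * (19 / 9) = 9.38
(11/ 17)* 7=77/ 17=4.53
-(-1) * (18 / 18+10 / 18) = 14 / 9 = 1.56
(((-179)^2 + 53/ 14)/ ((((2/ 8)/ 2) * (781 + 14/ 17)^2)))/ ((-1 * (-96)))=129653203/ 29677314408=0.00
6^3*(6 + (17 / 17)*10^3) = 217296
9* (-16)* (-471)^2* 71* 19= -43093945296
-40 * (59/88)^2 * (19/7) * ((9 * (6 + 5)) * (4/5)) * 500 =-148812750/77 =-1932633.12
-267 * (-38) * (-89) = -902994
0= 0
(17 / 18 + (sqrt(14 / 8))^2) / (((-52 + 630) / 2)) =97 / 10404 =0.01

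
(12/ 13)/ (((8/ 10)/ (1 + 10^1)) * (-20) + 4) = 33/ 91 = 0.36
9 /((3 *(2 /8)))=12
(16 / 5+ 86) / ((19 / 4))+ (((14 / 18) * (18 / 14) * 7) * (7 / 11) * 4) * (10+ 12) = 39024 / 95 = 410.78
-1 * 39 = -39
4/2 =2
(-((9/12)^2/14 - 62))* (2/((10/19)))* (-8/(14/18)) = -2373309/980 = -2421.74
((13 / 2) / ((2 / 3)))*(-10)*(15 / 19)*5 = -14625 / 38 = -384.87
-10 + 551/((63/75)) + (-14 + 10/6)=13306/21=633.62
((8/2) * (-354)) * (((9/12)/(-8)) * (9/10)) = 4779/40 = 119.48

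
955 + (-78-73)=804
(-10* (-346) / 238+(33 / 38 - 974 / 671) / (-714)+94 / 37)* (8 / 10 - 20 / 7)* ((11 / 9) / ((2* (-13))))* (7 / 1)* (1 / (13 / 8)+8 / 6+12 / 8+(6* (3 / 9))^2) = 954884771483 / 11088257310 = 86.12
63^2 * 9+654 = 36375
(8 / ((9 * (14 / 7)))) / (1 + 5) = 2 / 27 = 0.07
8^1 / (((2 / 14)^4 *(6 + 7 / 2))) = 38416 / 19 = 2021.89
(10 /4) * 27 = 135 /2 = 67.50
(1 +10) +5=16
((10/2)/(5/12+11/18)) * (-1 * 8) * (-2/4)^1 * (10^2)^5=7200000000000/37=194594594594.59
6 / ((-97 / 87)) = -5.38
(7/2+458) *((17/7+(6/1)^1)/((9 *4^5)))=54457/129024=0.42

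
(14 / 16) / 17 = 7 / 136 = 0.05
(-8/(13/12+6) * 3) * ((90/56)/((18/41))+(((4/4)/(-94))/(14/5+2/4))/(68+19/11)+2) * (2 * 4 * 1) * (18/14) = -1742348448/8832005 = -197.28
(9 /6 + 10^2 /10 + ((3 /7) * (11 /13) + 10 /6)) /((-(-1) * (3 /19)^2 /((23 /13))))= 61334261 /63882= 960.12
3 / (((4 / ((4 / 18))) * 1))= 1 / 6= 0.17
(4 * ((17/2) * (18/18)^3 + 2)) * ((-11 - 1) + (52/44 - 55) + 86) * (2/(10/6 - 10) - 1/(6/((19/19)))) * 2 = -189588/275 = -689.41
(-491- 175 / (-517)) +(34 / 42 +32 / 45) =-79659037 / 162855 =-489.14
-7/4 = -1.75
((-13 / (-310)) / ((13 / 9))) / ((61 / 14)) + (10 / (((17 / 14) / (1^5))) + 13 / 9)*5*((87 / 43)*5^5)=6345043810034 / 20734815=306009.18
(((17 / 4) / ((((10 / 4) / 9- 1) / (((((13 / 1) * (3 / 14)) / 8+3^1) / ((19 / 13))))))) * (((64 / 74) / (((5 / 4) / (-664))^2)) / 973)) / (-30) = 112.71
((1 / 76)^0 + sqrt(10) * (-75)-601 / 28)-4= -75 * sqrt(10)-685 / 28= -261.64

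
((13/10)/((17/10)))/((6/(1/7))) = 13/714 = 0.02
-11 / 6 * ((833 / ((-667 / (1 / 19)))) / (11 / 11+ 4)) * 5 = 9163 / 76038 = 0.12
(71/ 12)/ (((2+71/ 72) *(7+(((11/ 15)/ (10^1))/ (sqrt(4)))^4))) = 690120000000/ 2438100629563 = 0.28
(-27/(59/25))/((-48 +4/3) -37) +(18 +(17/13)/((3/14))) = 13999435/577551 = 24.24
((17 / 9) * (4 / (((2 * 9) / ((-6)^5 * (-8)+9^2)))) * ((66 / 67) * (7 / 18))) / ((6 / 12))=4026484 / 201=20032.26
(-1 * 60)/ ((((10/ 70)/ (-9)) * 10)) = 378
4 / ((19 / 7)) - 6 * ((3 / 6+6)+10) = -1853 / 19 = -97.53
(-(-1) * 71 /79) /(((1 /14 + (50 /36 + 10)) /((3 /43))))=13419 /2452634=0.01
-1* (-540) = 540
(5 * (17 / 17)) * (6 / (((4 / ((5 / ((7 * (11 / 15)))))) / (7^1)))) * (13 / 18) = 1625 / 44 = 36.93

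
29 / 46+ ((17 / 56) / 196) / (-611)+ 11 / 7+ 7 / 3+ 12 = 7651449179 / 462737184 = 16.54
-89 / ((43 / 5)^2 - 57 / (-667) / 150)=-593630 / 493317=-1.20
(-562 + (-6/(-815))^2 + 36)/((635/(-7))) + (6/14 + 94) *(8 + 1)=2526306056761/2952480125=855.66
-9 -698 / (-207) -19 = -5098 / 207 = -24.63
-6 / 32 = -3 / 16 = -0.19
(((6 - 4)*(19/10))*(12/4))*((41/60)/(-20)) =-779/2000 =-0.39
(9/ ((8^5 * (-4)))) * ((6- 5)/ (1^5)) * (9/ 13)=-81/ 1703936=-0.00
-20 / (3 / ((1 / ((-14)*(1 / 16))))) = 160 / 21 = 7.62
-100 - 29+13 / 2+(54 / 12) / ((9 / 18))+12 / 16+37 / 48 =-5375 / 48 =-111.98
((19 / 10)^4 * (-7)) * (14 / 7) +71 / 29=-26100163 / 145000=-180.00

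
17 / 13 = 1.31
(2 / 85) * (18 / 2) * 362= 76.66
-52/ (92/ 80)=-1040/ 23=-45.22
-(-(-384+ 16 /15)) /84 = -1436 /315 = -4.56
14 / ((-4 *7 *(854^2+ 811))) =-1 / 1460254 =-0.00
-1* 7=-7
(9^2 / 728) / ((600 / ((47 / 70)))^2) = 19881 / 142688000000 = 0.00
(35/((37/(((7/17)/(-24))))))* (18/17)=-735/42772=-0.02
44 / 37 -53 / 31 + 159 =181776 / 1147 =158.48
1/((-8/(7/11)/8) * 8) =-7/88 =-0.08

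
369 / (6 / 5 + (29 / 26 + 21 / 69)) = 367770 / 2611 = 140.85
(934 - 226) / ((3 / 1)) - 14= 222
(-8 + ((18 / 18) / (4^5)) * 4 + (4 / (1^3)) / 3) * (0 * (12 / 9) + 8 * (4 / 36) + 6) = -158627 / 3456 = -45.90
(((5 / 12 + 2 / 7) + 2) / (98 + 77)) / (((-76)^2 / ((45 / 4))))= 681 / 22641920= 0.00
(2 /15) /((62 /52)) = 52 /465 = 0.11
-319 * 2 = -638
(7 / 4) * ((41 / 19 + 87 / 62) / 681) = 29365 / 3208872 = 0.01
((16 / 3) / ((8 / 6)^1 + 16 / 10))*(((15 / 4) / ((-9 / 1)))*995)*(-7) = 174125 / 33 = 5276.52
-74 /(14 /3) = -15.86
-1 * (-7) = 7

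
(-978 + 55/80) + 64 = -14613/16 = -913.31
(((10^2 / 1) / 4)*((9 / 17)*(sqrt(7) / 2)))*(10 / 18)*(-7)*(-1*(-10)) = -4375*sqrt(7) / 17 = -680.89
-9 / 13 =-0.69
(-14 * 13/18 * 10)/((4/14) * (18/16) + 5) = -25480/1341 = -19.00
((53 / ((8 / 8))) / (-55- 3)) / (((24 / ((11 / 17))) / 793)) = -462319 / 23664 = -19.54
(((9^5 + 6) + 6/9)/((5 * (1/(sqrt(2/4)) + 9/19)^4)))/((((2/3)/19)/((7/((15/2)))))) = 2698409077561496747/12661739712075 - 562210909016314404 * sqrt(2)/4220579904025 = 24732.00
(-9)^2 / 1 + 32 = 113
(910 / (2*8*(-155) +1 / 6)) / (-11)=5460 / 163669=0.03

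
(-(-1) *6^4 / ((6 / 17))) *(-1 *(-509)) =1869048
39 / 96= 13 / 32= 0.41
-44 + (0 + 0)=-44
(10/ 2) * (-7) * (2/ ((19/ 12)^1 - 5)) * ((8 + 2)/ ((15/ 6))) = 3360/ 41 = 81.95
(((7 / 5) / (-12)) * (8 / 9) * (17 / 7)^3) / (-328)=4913 / 1084860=0.00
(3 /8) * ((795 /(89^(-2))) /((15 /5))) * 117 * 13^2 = 124514436735 /8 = 15564304591.88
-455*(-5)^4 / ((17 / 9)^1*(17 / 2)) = -5118750 / 289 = -17711.94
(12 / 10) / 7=6 / 35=0.17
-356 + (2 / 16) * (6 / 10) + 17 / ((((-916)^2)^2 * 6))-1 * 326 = -14402562275757419 / 21120449134080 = -681.92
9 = 9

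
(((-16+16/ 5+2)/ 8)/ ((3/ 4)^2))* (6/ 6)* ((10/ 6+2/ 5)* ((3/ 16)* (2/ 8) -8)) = 15779/ 400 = 39.45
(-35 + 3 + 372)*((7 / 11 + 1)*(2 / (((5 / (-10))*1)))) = -24480 / 11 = -2225.45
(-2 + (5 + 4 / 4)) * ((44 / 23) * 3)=528 / 23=22.96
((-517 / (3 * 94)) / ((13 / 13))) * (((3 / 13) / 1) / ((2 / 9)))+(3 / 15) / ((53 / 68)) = -22699 / 13780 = -1.65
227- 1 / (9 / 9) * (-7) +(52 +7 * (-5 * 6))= 76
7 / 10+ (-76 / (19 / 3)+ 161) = 1497 / 10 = 149.70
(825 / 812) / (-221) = -825 / 179452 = -0.00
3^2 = 9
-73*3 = -219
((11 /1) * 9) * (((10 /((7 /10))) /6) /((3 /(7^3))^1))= 26950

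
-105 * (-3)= 315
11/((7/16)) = 176/7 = 25.14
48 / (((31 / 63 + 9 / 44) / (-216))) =-28740096 / 1931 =-14883.53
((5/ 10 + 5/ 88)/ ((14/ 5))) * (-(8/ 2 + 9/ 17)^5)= -8612495045/ 22717712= -379.11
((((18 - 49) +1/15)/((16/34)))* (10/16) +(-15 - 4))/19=-721/228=-3.16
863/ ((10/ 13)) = 11219/ 10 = 1121.90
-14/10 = -7/5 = -1.40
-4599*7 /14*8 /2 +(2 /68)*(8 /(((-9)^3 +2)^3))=-60082163001382 /6532089911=-9198.00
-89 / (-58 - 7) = 89 / 65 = 1.37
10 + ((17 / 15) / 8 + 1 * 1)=1337 / 120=11.14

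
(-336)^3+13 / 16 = -37933055.19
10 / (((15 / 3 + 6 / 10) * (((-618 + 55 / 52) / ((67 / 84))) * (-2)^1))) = 21775 / 18863628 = 0.00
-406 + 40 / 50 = -2026 / 5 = -405.20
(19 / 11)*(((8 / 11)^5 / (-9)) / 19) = -32768 / 15944049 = -0.00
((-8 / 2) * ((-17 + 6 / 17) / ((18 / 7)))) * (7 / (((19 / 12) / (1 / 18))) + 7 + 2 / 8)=194.10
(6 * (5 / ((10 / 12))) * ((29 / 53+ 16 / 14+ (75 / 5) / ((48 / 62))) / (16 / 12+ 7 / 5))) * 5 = 42201675 / 30422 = 1387.21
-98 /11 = -8.91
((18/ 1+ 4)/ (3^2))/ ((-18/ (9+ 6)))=-55/ 27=-2.04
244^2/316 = 14884/79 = 188.41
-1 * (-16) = 16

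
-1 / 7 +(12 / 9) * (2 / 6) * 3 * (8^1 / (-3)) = -233 / 63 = -3.70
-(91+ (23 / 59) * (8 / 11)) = -59243 / 649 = -91.28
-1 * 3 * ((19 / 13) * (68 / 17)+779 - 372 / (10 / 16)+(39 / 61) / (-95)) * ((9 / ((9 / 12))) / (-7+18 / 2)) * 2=-514313496 / 75335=-6827.02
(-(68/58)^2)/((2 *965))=-578/811565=-0.00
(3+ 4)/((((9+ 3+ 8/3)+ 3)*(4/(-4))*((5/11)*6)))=-0.15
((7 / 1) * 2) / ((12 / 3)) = 7 / 2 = 3.50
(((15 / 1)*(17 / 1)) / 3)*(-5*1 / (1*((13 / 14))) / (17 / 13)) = -350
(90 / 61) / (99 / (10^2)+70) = 9000 / 433039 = 0.02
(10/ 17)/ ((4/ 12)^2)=90/ 17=5.29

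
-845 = -845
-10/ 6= -5/ 3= -1.67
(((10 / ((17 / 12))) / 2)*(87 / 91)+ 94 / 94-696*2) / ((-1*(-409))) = -2146657 / 632723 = -3.39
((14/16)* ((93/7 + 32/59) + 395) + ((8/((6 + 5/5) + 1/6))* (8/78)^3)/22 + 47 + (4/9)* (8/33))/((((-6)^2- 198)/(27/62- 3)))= 142075132867529/22169322139536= 6.41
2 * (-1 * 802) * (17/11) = -27268/11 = -2478.91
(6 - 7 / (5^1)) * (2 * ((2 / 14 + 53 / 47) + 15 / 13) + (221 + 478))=69238303 / 21385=3237.70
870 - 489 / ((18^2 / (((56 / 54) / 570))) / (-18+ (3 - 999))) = 60444679 / 69255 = 872.78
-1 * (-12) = 12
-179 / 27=-6.63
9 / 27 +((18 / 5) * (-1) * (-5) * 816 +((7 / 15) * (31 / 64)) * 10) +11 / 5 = 2350847 / 160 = 14692.79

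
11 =11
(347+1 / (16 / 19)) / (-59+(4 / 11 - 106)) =-61281 / 28976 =-2.11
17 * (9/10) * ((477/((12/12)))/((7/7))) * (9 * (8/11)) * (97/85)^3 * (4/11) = 564207147216/21855625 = 25815.19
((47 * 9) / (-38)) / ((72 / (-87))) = 4089 / 304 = 13.45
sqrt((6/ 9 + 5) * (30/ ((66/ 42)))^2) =70 * sqrt(51)/ 11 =45.45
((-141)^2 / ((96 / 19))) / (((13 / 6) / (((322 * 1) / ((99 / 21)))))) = 141903951 / 1144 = 124041.92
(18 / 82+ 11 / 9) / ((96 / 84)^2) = 6517 / 5904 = 1.10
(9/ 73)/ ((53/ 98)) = 882/ 3869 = 0.23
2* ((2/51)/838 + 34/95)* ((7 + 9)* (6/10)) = 23252512/3383425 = 6.87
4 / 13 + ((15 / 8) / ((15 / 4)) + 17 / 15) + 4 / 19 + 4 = 6.15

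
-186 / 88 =-93 / 44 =-2.11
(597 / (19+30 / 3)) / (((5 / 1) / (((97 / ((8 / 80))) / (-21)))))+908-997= -56673 / 203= -279.18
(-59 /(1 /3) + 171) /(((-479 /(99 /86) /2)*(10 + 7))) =594 /350149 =0.00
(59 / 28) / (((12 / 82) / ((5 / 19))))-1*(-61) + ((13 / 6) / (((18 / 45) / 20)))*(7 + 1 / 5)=2696567 / 3192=844.79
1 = 1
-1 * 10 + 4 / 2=-8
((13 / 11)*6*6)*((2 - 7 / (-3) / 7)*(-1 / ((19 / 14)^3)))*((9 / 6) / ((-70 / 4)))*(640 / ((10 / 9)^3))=14978815488 / 9431125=1588.23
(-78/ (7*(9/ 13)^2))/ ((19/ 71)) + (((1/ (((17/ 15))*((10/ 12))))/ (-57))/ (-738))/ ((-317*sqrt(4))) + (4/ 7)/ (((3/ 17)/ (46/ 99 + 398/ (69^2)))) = -785818730208793/ 9233913423042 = -85.10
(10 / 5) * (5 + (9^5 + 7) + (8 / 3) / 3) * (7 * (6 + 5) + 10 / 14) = 578334016 / 63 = 9179905.02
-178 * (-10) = 1780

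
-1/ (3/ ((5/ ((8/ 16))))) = -10/ 3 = -3.33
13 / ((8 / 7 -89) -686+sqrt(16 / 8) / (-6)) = -8873046 / 528189953+1911 * sqrt(2) / 528189953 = -0.02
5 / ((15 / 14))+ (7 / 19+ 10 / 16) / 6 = 1469 / 304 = 4.83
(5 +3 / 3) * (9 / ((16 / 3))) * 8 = 81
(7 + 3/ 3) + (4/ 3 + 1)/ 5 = 127/ 15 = 8.47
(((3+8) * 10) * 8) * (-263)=-231440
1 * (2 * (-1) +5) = 3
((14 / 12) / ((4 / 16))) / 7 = 2 / 3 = 0.67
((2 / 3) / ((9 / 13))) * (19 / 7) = 494 / 189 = 2.61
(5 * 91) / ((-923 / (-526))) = 18410 / 71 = 259.30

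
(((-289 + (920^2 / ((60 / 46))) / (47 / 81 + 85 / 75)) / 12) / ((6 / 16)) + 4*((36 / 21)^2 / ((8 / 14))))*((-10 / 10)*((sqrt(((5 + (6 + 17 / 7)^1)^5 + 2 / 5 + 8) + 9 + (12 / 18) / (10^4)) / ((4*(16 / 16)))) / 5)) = -36773923*sqrt(4623779580159894) / 899798760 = -2779029.35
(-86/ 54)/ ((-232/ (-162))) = -129/ 116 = -1.11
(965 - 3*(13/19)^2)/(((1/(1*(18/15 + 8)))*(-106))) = -8000734/95665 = -83.63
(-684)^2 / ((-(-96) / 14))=68229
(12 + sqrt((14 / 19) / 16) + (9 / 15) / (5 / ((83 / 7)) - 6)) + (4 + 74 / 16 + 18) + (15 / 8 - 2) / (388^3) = sqrt(266) / 76 + 41667129331381 / 1081773053440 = 38.73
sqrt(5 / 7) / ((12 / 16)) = 4 * sqrt(35) / 21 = 1.13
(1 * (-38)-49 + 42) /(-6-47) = 45 /53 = 0.85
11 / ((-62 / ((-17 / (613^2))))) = 187 / 23297678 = 0.00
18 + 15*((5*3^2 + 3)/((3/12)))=2898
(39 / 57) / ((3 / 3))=13 / 19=0.68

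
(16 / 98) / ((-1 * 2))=-4 / 49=-0.08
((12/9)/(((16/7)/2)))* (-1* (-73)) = 511/6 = 85.17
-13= -13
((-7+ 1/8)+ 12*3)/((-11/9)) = -2097/88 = -23.83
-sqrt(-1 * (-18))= -3 * sqrt(2)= -4.24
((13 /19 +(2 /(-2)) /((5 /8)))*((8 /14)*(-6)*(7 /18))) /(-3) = -116 /285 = -0.41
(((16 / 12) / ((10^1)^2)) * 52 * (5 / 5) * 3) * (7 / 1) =364 / 25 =14.56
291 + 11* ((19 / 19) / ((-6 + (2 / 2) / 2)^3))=35203 / 121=290.93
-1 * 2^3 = -8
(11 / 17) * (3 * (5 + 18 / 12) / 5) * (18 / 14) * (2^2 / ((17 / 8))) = 61776 / 10115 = 6.11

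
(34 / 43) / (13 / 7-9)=-119 / 1075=-0.11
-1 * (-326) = 326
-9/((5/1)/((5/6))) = -3/2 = -1.50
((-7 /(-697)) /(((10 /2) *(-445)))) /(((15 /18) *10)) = -21 /38770625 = -0.00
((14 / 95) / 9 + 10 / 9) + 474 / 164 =281683 / 70110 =4.02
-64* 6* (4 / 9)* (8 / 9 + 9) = -45568 / 27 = -1687.70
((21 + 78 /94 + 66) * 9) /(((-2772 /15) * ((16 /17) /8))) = -131580 /3619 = -36.36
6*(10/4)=15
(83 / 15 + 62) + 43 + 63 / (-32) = 52111 / 480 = 108.56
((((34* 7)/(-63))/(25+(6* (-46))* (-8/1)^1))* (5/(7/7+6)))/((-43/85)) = 14450/6049197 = 0.00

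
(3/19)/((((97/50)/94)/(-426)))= -6006600/1843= -3259.14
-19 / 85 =-0.22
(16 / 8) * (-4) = -8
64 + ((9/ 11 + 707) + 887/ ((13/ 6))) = 1181.20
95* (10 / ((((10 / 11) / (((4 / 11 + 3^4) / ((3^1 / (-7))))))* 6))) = -595175 / 18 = -33065.28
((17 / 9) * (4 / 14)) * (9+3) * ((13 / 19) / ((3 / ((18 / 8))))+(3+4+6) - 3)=27166 / 399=68.09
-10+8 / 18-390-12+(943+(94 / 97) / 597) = 92326531 / 173727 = 531.45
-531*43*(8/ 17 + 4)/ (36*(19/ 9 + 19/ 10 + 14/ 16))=-17353080/ 29903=-580.31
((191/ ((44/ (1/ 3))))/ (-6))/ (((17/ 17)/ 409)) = -78119/ 792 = -98.64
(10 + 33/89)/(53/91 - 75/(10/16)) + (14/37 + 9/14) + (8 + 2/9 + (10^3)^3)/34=2254457043159136567/76651536402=29411765.88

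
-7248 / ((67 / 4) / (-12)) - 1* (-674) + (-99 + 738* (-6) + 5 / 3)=269594 / 201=1341.26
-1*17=-17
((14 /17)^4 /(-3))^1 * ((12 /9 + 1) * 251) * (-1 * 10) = 674969120 /751689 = 897.94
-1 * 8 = -8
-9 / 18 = -1 / 2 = -0.50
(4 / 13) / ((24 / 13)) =1 / 6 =0.17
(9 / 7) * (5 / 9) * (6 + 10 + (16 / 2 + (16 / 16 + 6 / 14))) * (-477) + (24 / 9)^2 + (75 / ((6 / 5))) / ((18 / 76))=-411251 / 49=-8392.88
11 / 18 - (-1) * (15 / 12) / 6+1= 131 / 72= 1.82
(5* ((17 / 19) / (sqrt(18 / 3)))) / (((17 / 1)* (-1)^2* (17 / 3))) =5* sqrt(6) / 646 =0.02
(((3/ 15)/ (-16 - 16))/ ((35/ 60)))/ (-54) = 1/ 5040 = 0.00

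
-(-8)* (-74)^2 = 43808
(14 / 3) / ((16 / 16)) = 14 / 3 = 4.67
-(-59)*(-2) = -118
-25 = -25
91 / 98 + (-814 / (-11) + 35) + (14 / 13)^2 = 262835 / 2366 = 111.09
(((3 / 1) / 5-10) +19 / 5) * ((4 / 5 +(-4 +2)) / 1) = 168 / 25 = 6.72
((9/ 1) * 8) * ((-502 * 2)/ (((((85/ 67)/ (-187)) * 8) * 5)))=6659532/ 25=266381.28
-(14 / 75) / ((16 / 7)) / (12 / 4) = -49 / 1800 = -0.03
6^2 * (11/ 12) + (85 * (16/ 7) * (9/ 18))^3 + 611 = 314652892/ 343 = 917355.37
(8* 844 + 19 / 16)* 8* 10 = 540255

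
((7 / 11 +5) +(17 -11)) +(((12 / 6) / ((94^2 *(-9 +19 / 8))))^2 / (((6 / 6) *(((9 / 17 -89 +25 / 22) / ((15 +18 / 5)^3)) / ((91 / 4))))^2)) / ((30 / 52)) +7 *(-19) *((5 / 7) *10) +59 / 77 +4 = -82128342574552405606860414179 / 87970299035926847209140625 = -933.59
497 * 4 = 1988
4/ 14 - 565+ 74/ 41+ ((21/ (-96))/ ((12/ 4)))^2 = -1488876817/ 2644992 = -562.90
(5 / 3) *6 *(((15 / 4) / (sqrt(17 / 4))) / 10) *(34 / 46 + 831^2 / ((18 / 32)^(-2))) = 19297792425 *sqrt(17) / 200192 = 397452.63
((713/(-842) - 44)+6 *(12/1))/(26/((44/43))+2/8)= 502986/475309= 1.06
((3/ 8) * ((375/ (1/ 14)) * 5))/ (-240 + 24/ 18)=-118125/ 2864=-41.24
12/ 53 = 0.23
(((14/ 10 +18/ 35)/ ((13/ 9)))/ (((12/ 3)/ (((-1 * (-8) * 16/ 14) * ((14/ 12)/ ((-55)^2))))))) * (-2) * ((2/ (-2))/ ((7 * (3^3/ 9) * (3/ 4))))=4288/ 28903875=0.00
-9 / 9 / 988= -1 / 988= -0.00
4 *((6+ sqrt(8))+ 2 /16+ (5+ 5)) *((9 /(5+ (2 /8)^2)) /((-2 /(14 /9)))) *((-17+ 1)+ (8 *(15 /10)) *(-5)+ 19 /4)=21280 *sqrt(2) /27+ 57190 /9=7469.05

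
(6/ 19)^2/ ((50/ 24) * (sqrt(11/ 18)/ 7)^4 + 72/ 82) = 13778589888/ 121363576673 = 0.11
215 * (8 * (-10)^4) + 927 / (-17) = 292399073 / 17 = 17199945.47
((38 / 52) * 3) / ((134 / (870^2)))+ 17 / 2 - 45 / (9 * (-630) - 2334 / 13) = 12391.77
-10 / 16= -5 / 8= -0.62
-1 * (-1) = 1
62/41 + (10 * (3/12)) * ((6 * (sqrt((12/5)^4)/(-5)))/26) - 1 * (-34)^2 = -15392406/13325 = -1155.15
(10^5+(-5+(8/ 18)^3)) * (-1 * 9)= -899955.79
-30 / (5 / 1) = -6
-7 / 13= -0.54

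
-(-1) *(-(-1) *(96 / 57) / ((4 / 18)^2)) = 648 / 19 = 34.11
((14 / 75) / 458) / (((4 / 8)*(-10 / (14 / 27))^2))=686 / 313014375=0.00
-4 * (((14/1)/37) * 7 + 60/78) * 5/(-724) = 0.09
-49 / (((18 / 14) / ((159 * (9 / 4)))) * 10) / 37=-54537 / 1480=-36.85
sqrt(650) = 5 *sqrt(26) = 25.50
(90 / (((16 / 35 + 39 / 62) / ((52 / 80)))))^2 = 16115033025 / 5555449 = 2900.76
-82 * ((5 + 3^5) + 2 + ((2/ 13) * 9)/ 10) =-1333238/ 65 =-20511.35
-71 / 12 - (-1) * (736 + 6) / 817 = -49103 / 9804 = -5.01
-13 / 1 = -13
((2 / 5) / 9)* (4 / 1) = 8 / 45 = 0.18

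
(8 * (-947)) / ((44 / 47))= -89018 / 11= -8092.55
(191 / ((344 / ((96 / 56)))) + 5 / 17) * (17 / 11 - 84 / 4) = -1364357 / 56287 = -24.24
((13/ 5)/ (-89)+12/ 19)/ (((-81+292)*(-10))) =-5093/ 17840050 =-0.00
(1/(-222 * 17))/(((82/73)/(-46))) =1679/154734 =0.01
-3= -3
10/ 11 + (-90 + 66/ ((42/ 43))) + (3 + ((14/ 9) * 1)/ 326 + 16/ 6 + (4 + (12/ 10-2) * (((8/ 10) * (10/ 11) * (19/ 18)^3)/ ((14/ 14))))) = -573333391/ 45748395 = -12.53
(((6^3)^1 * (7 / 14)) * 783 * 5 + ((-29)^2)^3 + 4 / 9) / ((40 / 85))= 91072659641 / 72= 1264898050.57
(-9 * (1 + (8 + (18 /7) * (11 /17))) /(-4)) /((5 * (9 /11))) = 13959 /2380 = 5.87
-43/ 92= -0.47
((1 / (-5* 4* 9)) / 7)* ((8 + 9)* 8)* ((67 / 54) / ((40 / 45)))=-1139 / 7560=-0.15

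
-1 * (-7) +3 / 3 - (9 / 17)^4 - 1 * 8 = -6561 / 83521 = -0.08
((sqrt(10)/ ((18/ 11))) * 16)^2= 77440/ 81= 956.05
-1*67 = -67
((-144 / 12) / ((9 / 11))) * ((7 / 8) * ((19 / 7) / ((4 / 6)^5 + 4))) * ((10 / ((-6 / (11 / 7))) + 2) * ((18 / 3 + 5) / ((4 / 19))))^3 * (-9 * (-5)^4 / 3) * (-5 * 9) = 1061085163057115625 / 44079616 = 24072014671.30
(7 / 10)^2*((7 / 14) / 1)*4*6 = 147 / 25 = 5.88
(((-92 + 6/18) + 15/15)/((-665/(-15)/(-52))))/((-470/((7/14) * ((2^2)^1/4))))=-3536/31255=-0.11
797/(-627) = -797/627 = -1.27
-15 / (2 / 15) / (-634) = 225 / 1268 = 0.18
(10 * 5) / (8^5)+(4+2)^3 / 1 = 216.00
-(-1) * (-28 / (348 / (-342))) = 798 / 29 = 27.52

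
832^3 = 575930368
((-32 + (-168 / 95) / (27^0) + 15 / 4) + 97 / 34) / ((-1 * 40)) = 175489 / 258400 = 0.68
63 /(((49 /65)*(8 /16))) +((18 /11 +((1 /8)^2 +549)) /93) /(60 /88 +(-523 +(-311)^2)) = 7369037225933 /44088240672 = 167.14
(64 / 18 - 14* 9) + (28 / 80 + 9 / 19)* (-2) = -212197 / 1710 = -124.09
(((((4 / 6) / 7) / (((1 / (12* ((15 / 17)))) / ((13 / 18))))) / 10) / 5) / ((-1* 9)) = -26 / 16065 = -0.00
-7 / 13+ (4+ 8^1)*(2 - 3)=-163 / 13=-12.54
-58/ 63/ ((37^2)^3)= -58/ 161640763767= -0.00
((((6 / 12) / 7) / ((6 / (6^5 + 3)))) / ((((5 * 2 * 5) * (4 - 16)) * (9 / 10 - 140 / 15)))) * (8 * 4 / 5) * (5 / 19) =5186 / 168245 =0.03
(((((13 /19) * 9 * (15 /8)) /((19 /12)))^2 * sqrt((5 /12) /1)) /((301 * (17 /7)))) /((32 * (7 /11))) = 101640825 * sqrt(15) /170714254592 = 0.00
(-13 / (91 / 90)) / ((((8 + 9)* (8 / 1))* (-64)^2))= -45 / 1949696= -0.00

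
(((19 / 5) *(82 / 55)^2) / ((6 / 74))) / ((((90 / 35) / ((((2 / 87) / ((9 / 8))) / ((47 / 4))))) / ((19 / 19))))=1058841728 / 15028608375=0.07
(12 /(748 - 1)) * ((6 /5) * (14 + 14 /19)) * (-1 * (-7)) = 3136 /1577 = 1.99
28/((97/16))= 4.62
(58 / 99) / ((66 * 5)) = 29 / 16335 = 0.00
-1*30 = -30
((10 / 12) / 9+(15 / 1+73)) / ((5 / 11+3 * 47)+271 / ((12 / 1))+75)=104654 / 283977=0.37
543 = 543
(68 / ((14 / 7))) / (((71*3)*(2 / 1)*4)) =0.02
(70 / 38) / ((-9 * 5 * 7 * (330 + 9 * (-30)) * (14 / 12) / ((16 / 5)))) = -8 / 29925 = -0.00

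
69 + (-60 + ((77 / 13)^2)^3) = 208465821370 / 4826809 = 43189.16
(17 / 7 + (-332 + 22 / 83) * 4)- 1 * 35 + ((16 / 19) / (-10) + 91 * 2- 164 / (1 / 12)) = -173621138 / 55195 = -3145.60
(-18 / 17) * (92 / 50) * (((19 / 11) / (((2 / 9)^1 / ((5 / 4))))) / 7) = -35397 / 13090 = -2.70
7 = 7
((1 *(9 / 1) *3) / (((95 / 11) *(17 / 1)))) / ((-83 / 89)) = -0.20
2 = 2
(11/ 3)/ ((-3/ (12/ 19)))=-44/ 57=-0.77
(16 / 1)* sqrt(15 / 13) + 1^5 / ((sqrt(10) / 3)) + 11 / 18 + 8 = 3* sqrt(10) / 10 + 155 / 18 + 16* sqrt(195) / 13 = 26.75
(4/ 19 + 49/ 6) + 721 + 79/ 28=1168589/ 1596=732.20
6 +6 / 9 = 20 / 3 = 6.67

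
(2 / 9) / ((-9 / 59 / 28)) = -3304 / 81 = -40.79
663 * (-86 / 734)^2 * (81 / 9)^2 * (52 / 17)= 303731532 / 134689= 2255.06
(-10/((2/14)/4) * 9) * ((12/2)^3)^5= -1184866161131520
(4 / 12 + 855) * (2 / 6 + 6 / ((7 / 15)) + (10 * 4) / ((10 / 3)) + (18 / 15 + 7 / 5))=7487588 / 315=23770.12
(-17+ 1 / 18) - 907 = -16631 / 18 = -923.94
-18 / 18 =-1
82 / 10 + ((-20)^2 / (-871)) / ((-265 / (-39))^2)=7706963 / 941015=8.19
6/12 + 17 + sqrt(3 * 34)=sqrt(102) + 35/2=27.60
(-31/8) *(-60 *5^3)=58125/2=29062.50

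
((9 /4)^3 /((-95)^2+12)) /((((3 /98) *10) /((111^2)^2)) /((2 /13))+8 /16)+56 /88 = 719876546968663 /1126770991381376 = 0.64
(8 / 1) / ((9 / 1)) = 8 / 9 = 0.89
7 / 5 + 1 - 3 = -3 / 5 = -0.60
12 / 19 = 0.63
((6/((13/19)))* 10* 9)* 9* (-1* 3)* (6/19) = -87480/13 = -6729.23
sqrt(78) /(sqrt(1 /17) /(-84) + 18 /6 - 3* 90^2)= -2914473744* sqrt(78) /70812968557967 + 84* sqrt(1326) /70812968557967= -0.00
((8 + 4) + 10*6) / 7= 10.29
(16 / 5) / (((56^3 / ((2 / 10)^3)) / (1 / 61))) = 1 / 418460000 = 0.00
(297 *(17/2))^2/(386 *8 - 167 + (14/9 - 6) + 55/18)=229431609/105106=2182.86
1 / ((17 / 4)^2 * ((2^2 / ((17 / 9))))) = 4 / 153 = 0.03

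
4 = 4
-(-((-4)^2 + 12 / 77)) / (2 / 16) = 9952 / 77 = 129.25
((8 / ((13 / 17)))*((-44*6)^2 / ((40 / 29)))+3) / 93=11453441 / 2015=5684.09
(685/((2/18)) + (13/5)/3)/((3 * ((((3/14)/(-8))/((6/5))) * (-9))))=20717312/2025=10230.77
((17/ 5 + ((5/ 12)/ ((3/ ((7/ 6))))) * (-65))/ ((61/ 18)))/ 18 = -7703/ 65880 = -0.12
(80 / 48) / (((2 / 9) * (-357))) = -5 / 238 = -0.02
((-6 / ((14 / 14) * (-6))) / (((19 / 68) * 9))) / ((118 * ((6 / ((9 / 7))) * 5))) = 17 / 117705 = 0.00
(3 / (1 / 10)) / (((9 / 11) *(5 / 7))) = 154 / 3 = 51.33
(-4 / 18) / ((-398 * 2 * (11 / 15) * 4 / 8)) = 5 / 6567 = 0.00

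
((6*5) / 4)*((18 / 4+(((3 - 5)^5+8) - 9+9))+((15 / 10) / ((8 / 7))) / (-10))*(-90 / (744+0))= 141345 / 7936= 17.81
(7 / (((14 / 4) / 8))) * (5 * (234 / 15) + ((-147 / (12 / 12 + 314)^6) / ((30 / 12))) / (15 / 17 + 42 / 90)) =118879720186499932 / 95256186046875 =1248.00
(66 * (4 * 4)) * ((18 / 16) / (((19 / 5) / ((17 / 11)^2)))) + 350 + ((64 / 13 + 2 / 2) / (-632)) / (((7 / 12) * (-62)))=1096.70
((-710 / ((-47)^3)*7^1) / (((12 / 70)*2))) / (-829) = -86975 / 516415602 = -0.00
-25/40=-5/8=-0.62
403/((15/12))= 1612/5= 322.40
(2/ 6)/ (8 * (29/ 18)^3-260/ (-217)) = 52731/ 5481953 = 0.01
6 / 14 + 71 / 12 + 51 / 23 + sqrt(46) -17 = -16301 / 1932 + sqrt(46) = -1.66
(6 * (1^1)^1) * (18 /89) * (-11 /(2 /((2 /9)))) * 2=-264 /89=-2.97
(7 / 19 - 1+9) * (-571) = -90789 / 19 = -4778.37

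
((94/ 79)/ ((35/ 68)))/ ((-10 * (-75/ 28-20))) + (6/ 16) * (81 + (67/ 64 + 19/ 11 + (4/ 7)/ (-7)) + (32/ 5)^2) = 16181789987767/ 346098368000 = 46.75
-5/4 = -1.25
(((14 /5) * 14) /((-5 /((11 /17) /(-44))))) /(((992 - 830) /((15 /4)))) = 49 /18360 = 0.00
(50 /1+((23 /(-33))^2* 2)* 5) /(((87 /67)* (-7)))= -138020 /22869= -6.04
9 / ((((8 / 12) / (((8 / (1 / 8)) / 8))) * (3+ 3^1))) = 18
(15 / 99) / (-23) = -5 / 759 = -0.01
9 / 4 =2.25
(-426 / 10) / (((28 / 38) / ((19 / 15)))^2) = -125.89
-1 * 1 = -1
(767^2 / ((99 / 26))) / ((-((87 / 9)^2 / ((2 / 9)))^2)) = -61182056 / 70020819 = -0.87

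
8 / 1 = 8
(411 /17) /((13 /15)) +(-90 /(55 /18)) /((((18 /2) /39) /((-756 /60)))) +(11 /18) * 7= 358901341 /218790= 1640.39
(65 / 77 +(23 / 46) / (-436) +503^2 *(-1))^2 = 288591454049780374249 / 4508316736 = 64013127503.95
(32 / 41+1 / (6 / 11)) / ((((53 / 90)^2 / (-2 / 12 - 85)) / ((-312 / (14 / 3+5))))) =69197473800 / 3339901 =20718.42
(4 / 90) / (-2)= -1 / 45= -0.02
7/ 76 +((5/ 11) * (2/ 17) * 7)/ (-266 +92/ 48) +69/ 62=1680420877/ 1396172668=1.20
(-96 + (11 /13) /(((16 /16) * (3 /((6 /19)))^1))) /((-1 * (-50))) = -2369 /1235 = -1.92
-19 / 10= -1.90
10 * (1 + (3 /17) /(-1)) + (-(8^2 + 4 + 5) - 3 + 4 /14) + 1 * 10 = -6840 /119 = -57.48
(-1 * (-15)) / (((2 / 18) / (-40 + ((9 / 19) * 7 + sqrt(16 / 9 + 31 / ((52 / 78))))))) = -94095 / 19 + 45 * sqrt(1738) / 2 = -4014.36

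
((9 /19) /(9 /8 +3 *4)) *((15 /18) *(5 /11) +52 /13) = 1156 /7315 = 0.16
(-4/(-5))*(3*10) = 24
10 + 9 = 19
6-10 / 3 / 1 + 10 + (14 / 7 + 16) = 92 / 3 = 30.67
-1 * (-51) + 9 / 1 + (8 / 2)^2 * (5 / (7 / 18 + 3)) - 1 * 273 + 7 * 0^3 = -11553 / 61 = -189.39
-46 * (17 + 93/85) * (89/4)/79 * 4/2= -3148286/6715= -468.84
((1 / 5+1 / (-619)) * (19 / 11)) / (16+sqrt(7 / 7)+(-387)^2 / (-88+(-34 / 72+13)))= -2881502 / 16544307025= -0.00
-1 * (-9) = 9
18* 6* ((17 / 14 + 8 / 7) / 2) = 127.29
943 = 943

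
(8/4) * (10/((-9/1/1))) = -20/9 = -2.22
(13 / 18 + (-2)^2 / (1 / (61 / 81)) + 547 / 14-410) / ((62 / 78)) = -2706587 / 5859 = -461.95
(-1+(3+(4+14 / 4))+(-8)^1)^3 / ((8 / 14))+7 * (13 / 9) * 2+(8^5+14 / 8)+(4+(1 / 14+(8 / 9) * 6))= 66135451 / 2016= 32805.28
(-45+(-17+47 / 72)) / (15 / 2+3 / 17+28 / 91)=-976157 / 127044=-7.68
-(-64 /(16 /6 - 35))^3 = -7077888 /912673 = -7.76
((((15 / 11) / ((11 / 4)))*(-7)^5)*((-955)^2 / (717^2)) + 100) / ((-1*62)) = 152247295600 / 642782613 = 236.86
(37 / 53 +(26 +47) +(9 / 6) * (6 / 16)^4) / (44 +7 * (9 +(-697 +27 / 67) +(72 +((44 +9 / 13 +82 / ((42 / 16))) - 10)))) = -83644301403 / 4315266580480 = -0.02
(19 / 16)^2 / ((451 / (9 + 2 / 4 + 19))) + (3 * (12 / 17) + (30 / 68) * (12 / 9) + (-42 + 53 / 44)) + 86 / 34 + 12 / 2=-115688719 / 3925504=-29.47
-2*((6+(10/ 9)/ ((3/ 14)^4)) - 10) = -762488/ 729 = -1045.94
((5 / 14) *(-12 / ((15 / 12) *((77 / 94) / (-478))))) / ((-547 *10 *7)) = -539184 / 10319155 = -0.05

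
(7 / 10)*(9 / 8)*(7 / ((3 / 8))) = 14.70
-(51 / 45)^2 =-289 / 225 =-1.28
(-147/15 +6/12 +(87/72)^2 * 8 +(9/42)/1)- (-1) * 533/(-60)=-15847/2520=-6.29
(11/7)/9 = 11/63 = 0.17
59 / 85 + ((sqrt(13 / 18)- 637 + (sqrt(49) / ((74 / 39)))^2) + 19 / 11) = -3179395941 / 5120060 + sqrt(26) / 6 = -620.12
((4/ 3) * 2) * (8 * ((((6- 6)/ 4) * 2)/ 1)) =0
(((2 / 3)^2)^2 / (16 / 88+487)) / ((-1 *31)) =-176 / 13456449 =-0.00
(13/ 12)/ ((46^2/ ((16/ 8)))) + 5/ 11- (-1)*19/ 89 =8315911/ 12429384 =0.67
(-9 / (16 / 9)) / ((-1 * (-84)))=-27 / 448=-0.06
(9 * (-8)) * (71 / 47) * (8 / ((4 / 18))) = -184032 / 47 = -3915.57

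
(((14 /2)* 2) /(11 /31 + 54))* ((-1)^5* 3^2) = -2.32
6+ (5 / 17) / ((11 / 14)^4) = 1685462 / 248897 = 6.77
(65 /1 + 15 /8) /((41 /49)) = 26215 /328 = 79.92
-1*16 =-16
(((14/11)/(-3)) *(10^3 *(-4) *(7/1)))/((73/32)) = 12544000/2409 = 5207.14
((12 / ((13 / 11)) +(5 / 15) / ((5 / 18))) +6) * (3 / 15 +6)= 34968 / 325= 107.59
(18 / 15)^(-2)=25 / 36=0.69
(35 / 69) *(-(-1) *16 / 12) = 140 / 207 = 0.68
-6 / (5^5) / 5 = -6 / 15625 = -0.00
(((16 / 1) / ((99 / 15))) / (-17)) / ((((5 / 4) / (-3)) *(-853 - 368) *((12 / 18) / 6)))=-192 / 76109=-0.00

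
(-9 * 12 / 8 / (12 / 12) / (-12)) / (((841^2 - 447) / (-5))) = -45 / 5654672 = -0.00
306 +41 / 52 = 15953 / 52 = 306.79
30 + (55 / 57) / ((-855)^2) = 250010561 / 8333685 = 30.00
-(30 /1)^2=-900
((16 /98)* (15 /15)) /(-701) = -8 /34349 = -0.00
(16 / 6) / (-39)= -8 / 117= -0.07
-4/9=-0.44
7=7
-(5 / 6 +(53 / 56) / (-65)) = -8941 / 10920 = -0.82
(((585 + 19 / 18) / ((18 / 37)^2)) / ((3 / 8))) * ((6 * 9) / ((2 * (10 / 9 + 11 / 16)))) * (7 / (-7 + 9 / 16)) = -99920128 / 927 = -107788.70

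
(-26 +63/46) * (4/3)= -2266/69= -32.84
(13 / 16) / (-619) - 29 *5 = -1436093 / 9904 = -145.00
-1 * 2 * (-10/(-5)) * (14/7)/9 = -8/9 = -0.89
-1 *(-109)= 109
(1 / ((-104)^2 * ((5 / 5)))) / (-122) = -1 / 1319552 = -0.00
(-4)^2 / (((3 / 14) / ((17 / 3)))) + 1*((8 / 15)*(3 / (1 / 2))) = 19184 / 45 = 426.31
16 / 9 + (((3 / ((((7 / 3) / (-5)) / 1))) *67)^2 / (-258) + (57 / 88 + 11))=-1177505969 / 1668744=-705.62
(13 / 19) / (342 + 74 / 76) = 26 / 13033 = 0.00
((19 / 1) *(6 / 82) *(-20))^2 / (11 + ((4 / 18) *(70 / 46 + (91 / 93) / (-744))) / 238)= 70.27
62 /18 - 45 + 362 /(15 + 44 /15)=-51736 /2421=-21.37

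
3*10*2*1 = 60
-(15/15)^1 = -1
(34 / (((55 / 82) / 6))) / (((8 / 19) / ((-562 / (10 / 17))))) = -690128.85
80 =80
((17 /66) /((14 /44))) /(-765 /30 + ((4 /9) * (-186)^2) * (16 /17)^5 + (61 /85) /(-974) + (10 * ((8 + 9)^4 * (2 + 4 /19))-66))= 0.00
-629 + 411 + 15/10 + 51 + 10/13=-4283/26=-164.73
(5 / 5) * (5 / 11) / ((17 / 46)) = 230 / 187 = 1.23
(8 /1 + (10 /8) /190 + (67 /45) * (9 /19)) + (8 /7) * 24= 192267 /5320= 36.14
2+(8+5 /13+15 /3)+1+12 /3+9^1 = 382 /13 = 29.38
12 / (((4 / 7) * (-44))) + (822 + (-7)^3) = 21055 / 44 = 478.52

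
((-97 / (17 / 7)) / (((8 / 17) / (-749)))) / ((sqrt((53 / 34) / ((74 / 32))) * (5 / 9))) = 4577139 * sqrt(66674) / 8480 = 139372.31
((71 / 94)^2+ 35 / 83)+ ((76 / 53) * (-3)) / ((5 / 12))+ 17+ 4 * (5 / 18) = 15355224803 / 1749130380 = 8.78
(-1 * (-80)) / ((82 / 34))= 1360 / 41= 33.17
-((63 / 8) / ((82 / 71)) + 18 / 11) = -61011 / 7216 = -8.45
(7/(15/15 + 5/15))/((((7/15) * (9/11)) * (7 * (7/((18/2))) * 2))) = 495/392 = 1.26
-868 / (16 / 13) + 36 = -2677 / 4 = -669.25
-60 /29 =-2.07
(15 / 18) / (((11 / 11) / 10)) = 25 / 3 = 8.33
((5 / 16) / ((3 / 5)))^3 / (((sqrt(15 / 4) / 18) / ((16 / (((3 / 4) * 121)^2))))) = 3125 * sqrt(15) / 4743684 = 0.00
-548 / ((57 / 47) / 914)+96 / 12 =-23540528 / 57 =-412991.72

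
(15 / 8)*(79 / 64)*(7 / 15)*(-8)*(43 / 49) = -3397 / 448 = -7.58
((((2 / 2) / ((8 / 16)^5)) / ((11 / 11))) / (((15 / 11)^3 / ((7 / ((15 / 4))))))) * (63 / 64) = 130438 / 5625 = 23.19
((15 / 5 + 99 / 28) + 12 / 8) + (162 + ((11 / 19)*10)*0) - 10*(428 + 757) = -327039 / 28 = -11679.96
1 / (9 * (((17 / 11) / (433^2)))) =2062379 / 153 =13479.60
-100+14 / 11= -1086 / 11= -98.73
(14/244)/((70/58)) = 29/610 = 0.05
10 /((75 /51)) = 34 /5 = 6.80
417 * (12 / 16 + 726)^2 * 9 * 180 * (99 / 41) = 141291597780135 / 164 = 861534132805.70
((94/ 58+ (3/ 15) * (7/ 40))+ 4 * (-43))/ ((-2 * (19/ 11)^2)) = 119547637/ 4187600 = 28.55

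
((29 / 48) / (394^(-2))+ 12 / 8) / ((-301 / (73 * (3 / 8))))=-8529.90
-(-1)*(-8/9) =-8/9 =-0.89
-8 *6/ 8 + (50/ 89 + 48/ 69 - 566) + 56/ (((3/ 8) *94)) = -164273182/ 288627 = -569.15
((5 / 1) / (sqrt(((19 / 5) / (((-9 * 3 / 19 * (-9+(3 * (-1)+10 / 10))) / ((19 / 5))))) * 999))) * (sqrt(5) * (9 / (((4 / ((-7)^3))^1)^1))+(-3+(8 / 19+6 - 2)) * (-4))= -77175 * sqrt(38665) / 53428 - 2700 * sqrt(7733) / 253783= -284.97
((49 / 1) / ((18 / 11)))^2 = 290521 / 324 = 896.67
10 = 10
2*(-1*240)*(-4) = 1920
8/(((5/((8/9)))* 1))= 64/45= 1.42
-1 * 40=-40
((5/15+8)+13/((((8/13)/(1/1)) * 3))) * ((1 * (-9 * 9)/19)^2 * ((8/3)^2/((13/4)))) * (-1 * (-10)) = 28693440/4693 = 6114.09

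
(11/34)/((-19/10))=-55/323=-0.17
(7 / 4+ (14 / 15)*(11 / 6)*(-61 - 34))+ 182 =763 / 36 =21.19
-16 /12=-4 /3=-1.33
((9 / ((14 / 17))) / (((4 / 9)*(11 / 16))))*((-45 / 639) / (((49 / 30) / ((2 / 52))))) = -206550 / 3482479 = -0.06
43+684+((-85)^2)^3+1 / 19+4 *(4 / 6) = 21497522432219 / 57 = 377149516354.72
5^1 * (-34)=-170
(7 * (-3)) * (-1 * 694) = 14574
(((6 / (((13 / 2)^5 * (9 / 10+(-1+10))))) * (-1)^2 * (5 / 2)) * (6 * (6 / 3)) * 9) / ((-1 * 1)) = -57600 / 4084223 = -0.01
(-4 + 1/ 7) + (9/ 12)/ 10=-1059/ 280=-3.78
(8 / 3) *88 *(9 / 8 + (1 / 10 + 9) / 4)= 11968 / 15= 797.87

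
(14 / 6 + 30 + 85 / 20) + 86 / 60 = 2281 / 60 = 38.02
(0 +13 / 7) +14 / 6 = 88 / 21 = 4.19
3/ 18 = 1/ 6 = 0.17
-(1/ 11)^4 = -0.00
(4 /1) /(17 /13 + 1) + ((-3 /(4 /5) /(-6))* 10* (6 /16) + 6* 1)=4837 /480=10.08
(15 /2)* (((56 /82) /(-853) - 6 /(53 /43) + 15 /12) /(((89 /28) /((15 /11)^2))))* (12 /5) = -38.11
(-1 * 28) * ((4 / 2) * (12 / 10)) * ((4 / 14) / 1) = -96 / 5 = -19.20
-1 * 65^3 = -274625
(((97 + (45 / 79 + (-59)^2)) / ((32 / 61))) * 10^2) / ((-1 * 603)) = -431128175 / 381096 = -1131.28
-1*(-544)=544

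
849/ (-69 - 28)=-849/ 97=-8.75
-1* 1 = -1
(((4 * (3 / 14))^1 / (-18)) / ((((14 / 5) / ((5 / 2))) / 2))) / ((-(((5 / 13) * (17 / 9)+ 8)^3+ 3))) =533871 / 4191017432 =0.00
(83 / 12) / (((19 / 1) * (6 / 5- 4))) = -415 / 3192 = -0.13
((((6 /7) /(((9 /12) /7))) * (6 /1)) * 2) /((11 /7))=672 /11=61.09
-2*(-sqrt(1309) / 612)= sqrt(1309) / 306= 0.12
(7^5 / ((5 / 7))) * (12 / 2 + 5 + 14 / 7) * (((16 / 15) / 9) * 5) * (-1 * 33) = -269180912 / 45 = -5981798.04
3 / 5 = 0.60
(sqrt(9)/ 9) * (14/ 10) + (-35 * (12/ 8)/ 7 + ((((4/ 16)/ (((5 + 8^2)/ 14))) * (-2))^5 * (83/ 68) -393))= -212725996127527/ 531770658660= -400.03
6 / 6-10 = -9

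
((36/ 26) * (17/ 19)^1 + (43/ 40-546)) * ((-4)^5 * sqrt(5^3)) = 687567232 * sqrt(5)/ 247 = 6224482.06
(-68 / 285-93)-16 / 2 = -28853 / 285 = -101.24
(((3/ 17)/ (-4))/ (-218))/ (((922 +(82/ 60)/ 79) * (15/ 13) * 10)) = 3081/ 161965615720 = 0.00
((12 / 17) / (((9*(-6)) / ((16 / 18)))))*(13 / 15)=-208 / 20655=-0.01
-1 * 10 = -10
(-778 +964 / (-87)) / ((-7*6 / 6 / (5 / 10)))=34325 / 609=56.36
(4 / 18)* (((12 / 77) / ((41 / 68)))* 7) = 544 / 1353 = 0.40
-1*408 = -408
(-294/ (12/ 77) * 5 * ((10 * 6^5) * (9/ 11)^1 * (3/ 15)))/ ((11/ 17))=-2040383520/ 11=-185489410.91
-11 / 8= -1.38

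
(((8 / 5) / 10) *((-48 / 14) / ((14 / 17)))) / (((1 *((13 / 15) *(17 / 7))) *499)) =-144 / 227045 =-0.00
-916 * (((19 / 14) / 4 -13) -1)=175185 / 14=12513.21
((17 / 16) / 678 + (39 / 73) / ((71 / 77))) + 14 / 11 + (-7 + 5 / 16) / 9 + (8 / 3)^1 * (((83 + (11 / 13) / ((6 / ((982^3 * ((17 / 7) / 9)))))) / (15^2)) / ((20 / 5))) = 36507652105896938899 / 341909560792800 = 106775.76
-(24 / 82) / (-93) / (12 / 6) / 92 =1 / 58466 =0.00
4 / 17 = 0.24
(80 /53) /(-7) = -80 /371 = -0.22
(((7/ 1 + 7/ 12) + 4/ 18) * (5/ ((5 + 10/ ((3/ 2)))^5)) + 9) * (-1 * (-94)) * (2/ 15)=5924586363/ 52521875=112.80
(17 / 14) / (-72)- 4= -4049 / 1008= -4.02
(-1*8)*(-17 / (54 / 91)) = 229.19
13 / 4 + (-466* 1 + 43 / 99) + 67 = -156545 / 396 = -395.32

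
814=814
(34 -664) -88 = -718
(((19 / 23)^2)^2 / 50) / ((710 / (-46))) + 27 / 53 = 5824127737 / 11446105250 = 0.51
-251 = -251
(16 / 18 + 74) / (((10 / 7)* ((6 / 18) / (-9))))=-7077 / 5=-1415.40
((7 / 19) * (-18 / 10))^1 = -63 / 95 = -0.66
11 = 11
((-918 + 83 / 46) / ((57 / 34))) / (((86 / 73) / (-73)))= 3818041985 / 112746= 33864.10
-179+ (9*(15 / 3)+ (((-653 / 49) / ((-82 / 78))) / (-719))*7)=-27676769 / 206353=-134.12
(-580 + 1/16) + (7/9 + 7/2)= -82895/144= -575.66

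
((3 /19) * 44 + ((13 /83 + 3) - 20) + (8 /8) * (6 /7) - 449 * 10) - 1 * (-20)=-49444110 /11039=-4479.04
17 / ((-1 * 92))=-17 / 92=-0.18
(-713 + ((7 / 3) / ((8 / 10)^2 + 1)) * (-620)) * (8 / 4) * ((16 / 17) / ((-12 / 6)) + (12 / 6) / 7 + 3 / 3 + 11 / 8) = -136358305 / 19516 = -6987.00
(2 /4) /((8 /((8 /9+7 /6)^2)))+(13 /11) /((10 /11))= 40541 /25920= 1.56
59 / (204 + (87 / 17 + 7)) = 1003 / 3674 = 0.27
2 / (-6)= -1 / 3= -0.33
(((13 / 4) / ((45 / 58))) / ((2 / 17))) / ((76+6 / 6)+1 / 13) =83317 / 180360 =0.46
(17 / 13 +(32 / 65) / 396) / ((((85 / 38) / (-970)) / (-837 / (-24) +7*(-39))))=135163.57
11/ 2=5.50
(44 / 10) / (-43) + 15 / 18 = 943 / 1290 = 0.73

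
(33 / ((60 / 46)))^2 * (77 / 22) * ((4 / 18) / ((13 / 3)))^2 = 448063 / 76050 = 5.89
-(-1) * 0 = 0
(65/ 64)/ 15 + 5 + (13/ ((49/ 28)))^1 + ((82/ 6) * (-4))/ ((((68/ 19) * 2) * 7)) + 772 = 17899243/ 22848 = 783.41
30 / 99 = 10 / 33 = 0.30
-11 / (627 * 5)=-0.00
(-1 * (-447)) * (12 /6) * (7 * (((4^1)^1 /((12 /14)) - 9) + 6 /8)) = -44849 /2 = -22424.50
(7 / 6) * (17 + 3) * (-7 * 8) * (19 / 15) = -14896 / 9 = -1655.11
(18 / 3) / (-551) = -6 / 551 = -0.01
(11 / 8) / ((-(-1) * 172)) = 11 / 1376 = 0.01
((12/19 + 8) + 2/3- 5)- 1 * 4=17/57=0.30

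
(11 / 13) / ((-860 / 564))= -1551 / 2795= -0.55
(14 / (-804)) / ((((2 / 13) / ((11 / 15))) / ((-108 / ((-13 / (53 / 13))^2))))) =648879 / 735995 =0.88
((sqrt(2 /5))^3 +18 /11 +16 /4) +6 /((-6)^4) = 2*sqrt(10) /25 +13403 /2376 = 5.89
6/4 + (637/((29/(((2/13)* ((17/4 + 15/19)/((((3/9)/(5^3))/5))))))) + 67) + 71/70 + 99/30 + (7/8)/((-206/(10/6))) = 3051418381009/95345040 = 32003.96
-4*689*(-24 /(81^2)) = 22048 /2187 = 10.08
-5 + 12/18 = -13/3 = -4.33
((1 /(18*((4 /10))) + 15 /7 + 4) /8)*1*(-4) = -3.14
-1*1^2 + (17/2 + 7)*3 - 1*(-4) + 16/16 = 101/2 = 50.50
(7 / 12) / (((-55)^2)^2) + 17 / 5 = 3.40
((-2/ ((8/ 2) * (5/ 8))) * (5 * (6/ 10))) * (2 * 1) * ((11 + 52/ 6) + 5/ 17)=-8144/ 85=-95.81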